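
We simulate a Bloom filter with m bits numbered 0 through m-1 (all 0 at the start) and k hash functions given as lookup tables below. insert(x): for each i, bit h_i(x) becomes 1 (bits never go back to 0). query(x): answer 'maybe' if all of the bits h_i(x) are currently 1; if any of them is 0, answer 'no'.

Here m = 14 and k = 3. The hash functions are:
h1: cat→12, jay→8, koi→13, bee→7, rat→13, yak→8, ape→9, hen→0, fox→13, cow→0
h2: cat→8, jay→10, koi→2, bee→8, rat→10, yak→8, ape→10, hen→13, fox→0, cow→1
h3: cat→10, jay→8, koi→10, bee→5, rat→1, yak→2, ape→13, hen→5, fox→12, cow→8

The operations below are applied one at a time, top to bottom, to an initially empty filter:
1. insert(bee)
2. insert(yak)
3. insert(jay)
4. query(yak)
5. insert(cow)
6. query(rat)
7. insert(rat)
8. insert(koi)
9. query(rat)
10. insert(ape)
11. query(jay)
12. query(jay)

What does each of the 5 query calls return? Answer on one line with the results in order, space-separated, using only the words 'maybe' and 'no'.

Answer: maybe no maybe maybe maybe

Derivation:
Start: bits=00000000000000
Op 1: insert bee -> sets bits 5 7 8 -> bits=00000101100000
Op 2: insert yak -> sets bits 2 8 -> bits=00100101100000
Op 3: insert jay -> sets bits 8 10 -> bits=00100101101000
Op 4: query yak -> checks bit2=1, bit8=1 (all 1) -> maybe
Op 5: insert cow -> sets bits 0 1 8 -> bits=11100101101000
Op 6: query rat -> checks bit1=1, bit10=1, bit13=0 (has a 0) -> no
Op 7: insert rat -> sets bits 1 10 13 -> bits=11100101101001
Op 8: insert koi -> sets bits 2 10 13 -> bits=11100101101001
Op 9: query rat -> checks bit1=1, bit10=1, bit13=1 (all 1) -> maybe
Op 10: insert ape -> sets bits 9 10 13 -> bits=11100101111001
Op 11: query jay -> checks bit8=1, bit10=1 (all 1) -> maybe
Op 12: query jay -> checks bit8=1, bit10=1 (all 1) -> maybe
Query results in order: maybe no maybe maybe maybe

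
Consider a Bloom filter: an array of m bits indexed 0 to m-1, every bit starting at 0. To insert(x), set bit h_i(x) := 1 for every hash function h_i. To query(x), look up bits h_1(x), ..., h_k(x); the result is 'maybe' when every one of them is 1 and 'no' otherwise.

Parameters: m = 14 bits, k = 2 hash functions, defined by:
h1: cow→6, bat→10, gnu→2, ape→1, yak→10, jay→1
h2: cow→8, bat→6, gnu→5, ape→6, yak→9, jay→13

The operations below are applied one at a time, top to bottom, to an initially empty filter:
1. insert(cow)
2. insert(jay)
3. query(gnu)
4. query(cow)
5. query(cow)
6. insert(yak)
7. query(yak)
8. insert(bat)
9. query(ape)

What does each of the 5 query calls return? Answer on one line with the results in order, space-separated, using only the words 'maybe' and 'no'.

Start: bits=00000000000000
Op 1: insert cow -> sets bits 6 8 -> bits=00000010100000
Op 2: insert jay -> sets bits 1 13 -> bits=01000010100001
Op 3: query gnu -> checks bit2=0, bit5=0 (has a 0) -> no
Op 4: query cow -> checks bit6=1, bit8=1 (all 1) -> maybe
Op 5: query cow -> checks bit6=1, bit8=1 (all 1) -> maybe
Op 6: insert yak -> sets bits 9 10 -> bits=01000010111001
Op 7: query yak -> checks bit9=1, bit10=1 (all 1) -> maybe
Op 8: insert bat -> sets bits 6 10 -> bits=01000010111001
Op 9: query ape -> checks bit1=1, bit6=1 (all 1) -> maybe
Query results in order: no maybe maybe maybe maybe

Answer: no maybe maybe maybe maybe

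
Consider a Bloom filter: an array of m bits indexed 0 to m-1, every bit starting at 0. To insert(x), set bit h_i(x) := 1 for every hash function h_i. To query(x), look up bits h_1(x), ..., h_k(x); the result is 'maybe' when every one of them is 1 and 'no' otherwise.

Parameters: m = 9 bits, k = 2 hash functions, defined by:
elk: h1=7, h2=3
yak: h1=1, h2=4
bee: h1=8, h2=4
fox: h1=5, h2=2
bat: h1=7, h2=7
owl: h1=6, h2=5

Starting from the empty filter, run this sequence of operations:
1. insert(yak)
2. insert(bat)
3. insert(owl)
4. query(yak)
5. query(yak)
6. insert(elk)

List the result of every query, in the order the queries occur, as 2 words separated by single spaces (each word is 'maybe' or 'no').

Answer: maybe maybe

Derivation:
Start: bits=000000000
Op 1: insert yak -> sets bits 1 4 -> bits=010010000
Op 2: insert bat -> sets bits 7 -> bits=010010010
Op 3: insert owl -> sets bits 5 6 -> bits=010011110
Op 4: query yak -> checks bit1=1, bit4=1 (all 1) -> maybe
Op 5: query yak -> checks bit1=1, bit4=1 (all 1) -> maybe
Op 6: insert elk -> sets bits 3 7 -> bits=010111110
Query results in order: maybe maybe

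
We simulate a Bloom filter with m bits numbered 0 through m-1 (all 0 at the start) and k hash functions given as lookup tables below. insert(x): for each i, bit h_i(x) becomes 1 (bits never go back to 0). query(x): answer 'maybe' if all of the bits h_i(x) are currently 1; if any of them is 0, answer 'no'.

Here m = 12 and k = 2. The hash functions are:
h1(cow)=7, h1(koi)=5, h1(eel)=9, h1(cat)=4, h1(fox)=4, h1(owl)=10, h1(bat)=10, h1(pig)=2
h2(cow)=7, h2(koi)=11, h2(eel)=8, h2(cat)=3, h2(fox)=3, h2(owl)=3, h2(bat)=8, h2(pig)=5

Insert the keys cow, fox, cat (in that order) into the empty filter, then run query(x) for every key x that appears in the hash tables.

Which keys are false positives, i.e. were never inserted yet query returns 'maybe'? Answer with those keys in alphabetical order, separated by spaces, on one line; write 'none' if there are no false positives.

Answer: none

Derivation:
Start: bits=000000000000
After insert 'cow': sets bits 7 -> bits=000000010000
After insert 'fox': sets bits 3 4 -> bits=000110010000
After insert 'cat': sets bits 3 4 -> bits=000110010000
Not inserted: bat eel koi owl pig — query each against bits=000110010000:
query bat: checks bit8=0, bit10=0 (has a 0) -> no => not a false positive
query eel: checks bit8=0, bit9=0 (has a 0) -> no => not a false positive
query koi: checks bit5=0, bit11=0 (has a 0) -> no => not a false positive
query owl: checks bit3=1, bit10=0 (has a 0) -> no => not a false positive
query pig: checks bit2=0, bit5=0 (has a 0) -> no => not a false positive
False positives (alphabetical): none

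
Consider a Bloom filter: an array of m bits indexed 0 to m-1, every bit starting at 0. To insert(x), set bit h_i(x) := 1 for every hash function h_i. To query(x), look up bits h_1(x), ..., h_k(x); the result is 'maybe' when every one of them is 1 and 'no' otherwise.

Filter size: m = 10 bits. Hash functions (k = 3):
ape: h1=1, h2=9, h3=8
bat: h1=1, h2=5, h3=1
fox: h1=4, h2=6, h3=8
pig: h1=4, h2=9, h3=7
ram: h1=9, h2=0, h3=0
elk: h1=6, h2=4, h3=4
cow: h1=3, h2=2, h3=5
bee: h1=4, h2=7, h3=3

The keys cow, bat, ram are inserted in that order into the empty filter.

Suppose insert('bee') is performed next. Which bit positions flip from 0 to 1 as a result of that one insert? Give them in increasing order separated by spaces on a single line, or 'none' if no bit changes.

Answer: 4 7

Derivation:
Start: bits=0000000000
After insert 'cow': sets bits 2 3 5 -> bits=0011010000
After insert 'bat': sets bits 1 5 -> bits=0111010000
After insert 'ram': sets bits 0 9 -> bits=1111010001
insert 'bee' would touch bits 3 4 7; currently bit3=1, bit4=0, bit7=0
Bits that are 0 among those (would change 0->1): 4 7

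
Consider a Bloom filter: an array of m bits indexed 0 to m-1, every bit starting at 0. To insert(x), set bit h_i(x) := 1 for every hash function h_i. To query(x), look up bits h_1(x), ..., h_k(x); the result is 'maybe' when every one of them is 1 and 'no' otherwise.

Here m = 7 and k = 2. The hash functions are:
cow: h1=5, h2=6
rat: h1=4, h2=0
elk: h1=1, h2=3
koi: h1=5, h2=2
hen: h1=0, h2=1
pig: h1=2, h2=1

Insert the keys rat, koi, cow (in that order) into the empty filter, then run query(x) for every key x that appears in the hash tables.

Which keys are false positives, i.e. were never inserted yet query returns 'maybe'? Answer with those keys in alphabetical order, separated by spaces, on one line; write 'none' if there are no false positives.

Answer: none

Derivation:
Start: bits=0000000
After insert 'rat': sets bits 0 4 -> bits=1000100
After insert 'koi': sets bits 2 5 -> bits=1010110
After insert 'cow': sets bits 5 6 -> bits=1010111
Not inserted: elk hen pig — query each against bits=1010111:
query elk: checks bit1=0, bit3=0 (has a 0) -> no => not a false positive
query hen: checks bit0=1, bit1=0 (has a 0) -> no => not a false positive
query pig: checks bit1=0, bit2=1 (has a 0) -> no => not a false positive
False positives (alphabetical): none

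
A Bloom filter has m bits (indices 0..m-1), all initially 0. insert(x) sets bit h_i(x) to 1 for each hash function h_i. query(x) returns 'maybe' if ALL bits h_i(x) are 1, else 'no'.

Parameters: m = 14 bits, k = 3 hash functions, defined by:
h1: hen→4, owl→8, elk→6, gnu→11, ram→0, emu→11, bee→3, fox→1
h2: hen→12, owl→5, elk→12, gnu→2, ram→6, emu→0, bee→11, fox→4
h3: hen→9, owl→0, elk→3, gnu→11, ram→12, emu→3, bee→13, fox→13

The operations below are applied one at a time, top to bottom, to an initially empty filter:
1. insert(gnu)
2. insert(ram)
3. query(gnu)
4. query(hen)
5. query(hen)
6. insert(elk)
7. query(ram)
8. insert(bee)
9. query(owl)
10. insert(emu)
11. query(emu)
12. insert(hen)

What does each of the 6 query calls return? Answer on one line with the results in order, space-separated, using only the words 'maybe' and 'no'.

Start: bits=00000000000000
Op 1: insert gnu -> sets bits 2 11 -> bits=00100000000100
Op 2: insert ram -> sets bits 0 6 12 -> bits=10100010000110
Op 3: query gnu -> checks bit2=1, bit11=1 (all 1) -> maybe
Op 4: query hen -> checks bit4=0, bit9=0, bit12=1 (has a 0) -> no
Op 5: query hen -> checks bit4=0, bit9=0, bit12=1 (has a 0) -> no
Op 6: insert elk -> sets bits 3 6 12 -> bits=10110010000110
Op 7: query ram -> checks bit0=1, bit6=1, bit12=1 (all 1) -> maybe
Op 8: insert bee -> sets bits 3 11 13 -> bits=10110010000111
Op 9: query owl -> checks bit0=1, bit5=0, bit8=0 (has a 0) -> no
Op 10: insert emu -> sets bits 0 3 11 -> bits=10110010000111
Op 11: query emu -> checks bit0=1, bit3=1, bit11=1 (all 1) -> maybe
Op 12: insert hen -> sets bits 4 9 12 -> bits=10111010010111
Query results in order: maybe no no maybe no maybe

Answer: maybe no no maybe no maybe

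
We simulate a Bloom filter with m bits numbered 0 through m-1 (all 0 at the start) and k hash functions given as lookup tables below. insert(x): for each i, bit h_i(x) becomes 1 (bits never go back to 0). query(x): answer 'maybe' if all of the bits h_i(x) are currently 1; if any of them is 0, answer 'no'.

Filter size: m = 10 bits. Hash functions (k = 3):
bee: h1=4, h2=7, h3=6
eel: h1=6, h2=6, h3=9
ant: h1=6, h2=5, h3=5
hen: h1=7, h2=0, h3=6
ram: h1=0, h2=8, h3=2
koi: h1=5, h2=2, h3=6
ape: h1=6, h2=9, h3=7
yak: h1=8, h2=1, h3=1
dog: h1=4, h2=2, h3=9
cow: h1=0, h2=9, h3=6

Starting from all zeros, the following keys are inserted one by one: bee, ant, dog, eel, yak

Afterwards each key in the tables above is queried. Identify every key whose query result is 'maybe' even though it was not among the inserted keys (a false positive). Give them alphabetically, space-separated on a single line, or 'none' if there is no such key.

Answer: ape koi

Derivation:
Start: bits=0000000000
After insert 'bee': sets bits 4 6 7 -> bits=0000101100
After insert 'ant': sets bits 5 6 -> bits=0000111100
After insert 'dog': sets bits 2 4 9 -> bits=0010111101
After insert 'eel': sets bits 6 9 -> bits=0010111101
After insert 'yak': sets bits 1 8 -> bits=0110111111
Not inserted: ape cow hen koi ram — query each against bits=0110111111:
query ape: checks bit6=1, bit7=1, bit9=1 (all 1) -> maybe => FALSE POSITIVE
query cow: checks bit0=0, bit6=1, bit9=1 (has a 0) -> no => not a false positive
query hen: checks bit0=0, bit6=1, bit7=1 (has a 0) -> no => not a false positive
query koi: checks bit2=1, bit5=1, bit6=1 (all 1) -> maybe => FALSE POSITIVE
query ram: checks bit0=0, bit2=1, bit8=1 (has a 0) -> no => not a false positive
False positives (alphabetical): ape koi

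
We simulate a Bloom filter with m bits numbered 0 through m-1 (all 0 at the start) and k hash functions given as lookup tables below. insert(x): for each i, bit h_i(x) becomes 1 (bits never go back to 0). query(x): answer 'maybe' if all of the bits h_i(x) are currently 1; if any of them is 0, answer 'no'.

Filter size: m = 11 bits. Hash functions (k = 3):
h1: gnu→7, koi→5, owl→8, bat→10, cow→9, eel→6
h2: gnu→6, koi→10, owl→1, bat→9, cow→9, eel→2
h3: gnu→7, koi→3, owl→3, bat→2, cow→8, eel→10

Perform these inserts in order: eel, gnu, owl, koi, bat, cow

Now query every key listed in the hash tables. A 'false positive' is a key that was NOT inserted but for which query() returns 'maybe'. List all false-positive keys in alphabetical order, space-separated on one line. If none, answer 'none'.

Answer: none

Derivation:
Start: bits=00000000000
After insert 'eel': sets bits 2 6 10 -> bits=00100010001
After insert 'gnu': sets bits 6 7 -> bits=00100011001
After insert 'owl': sets bits 1 3 8 -> bits=01110011101
After insert 'koi': sets bits 3 5 10 -> bits=01110111101
After insert 'bat': sets bits 2 9 10 -> bits=01110111111
After insert 'cow': sets bits 8 9 -> bits=01110111111
Not inserted: (none) — query each against bits=01110111111:
False positives (alphabetical): none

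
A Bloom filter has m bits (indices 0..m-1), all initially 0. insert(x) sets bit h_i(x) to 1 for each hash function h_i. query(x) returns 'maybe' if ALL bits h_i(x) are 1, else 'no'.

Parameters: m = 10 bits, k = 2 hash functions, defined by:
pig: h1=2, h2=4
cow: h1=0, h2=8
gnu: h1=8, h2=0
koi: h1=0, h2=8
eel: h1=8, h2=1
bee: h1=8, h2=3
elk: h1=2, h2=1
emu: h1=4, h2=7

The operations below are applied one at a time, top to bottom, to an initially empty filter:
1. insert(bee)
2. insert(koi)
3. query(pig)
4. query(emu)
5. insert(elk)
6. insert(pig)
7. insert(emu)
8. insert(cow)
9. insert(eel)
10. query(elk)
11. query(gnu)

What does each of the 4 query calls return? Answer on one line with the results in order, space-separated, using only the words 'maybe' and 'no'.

Answer: no no maybe maybe

Derivation:
Start: bits=0000000000
Op 1: insert bee -> sets bits 3 8 -> bits=0001000010
Op 2: insert koi -> sets bits 0 8 -> bits=1001000010
Op 3: query pig -> checks bit2=0, bit4=0 (has a 0) -> no
Op 4: query emu -> checks bit4=0, bit7=0 (has a 0) -> no
Op 5: insert elk -> sets bits 1 2 -> bits=1111000010
Op 6: insert pig -> sets bits 2 4 -> bits=1111100010
Op 7: insert emu -> sets bits 4 7 -> bits=1111100110
Op 8: insert cow -> sets bits 0 8 -> bits=1111100110
Op 9: insert eel -> sets bits 1 8 -> bits=1111100110
Op 10: query elk -> checks bit1=1, bit2=1 (all 1) -> maybe
Op 11: query gnu -> checks bit0=1, bit8=1 (all 1) -> maybe
Query results in order: no no maybe maybe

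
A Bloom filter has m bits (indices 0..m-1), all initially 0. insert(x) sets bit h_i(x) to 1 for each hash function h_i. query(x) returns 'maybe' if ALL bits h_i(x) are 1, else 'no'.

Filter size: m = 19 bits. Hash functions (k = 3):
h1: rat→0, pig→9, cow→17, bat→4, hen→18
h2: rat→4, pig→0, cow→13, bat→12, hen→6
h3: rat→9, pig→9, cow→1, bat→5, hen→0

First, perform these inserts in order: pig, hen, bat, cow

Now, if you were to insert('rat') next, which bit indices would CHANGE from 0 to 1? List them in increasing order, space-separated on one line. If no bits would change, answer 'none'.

Start: bits=0000000000000000000
After insert 'pig': sets bits 0 9 -> bits=1000000001000000000
After insert 'hen': sets bits 0 6 18 -> bits=1000001001000000001
After insert 'bat': sets bits 4 5 12 -> bits=1000111001001000001
After insert 'cow': sets bits 1 13 17 -> bits=1100111001001100011
insert 'rat' would touch bits 0 4 9; currently bit0=1, bit4=1, bit9=1
Bits that are 0 among those (would change 0->1): none

Answer: none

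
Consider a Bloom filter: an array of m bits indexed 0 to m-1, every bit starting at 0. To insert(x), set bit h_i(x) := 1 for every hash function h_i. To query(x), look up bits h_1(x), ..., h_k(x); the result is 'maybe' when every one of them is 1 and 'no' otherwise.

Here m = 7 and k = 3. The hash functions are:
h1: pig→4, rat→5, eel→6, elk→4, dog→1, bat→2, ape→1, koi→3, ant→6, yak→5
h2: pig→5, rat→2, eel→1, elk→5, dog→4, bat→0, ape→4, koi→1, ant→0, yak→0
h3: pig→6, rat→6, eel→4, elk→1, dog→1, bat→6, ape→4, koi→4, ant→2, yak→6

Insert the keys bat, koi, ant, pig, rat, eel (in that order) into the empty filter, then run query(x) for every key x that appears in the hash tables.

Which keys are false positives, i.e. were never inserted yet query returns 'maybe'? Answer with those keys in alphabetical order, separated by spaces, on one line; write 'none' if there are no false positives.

Answer: ape dog elk yak

Derivation:
Start: bits=0000000
After insert 'bat': sets bits 0 2 6 -> bits=1010001
After insert 'koi': sets bits 1 3 4 -> bits=1111101
After insert 'ant': sets bits 0 2 6 -> bits=1111101
After insert 'pig': sets bits 4 5 6 -> bits=1111111
After insert 'rat': sets bits 2 5 6 -> bits=1111111
After insert 'eel': sets bits 1 4 6 -> bits=1111111
Not inserted: ape dog elk yak — query each against bits=1111111:
query ape: checks bit1=1, bit4=1 (all 1) -> maybe => FALSE POSITIVE
query dog: checks bit1=1, bit4=1 (all 1) -> maybe => FALSE POSITIVE
query elk: checks bit1=1, bit4=1, bit5=1 (all 1) -> maybe => FALSE POSITIVE
query yak: checks bit0=1, bit5=1, bit6=1 (all 1) -> maybe => FALSE POSITIVE
False positives (alphabetical): ape dog elk yak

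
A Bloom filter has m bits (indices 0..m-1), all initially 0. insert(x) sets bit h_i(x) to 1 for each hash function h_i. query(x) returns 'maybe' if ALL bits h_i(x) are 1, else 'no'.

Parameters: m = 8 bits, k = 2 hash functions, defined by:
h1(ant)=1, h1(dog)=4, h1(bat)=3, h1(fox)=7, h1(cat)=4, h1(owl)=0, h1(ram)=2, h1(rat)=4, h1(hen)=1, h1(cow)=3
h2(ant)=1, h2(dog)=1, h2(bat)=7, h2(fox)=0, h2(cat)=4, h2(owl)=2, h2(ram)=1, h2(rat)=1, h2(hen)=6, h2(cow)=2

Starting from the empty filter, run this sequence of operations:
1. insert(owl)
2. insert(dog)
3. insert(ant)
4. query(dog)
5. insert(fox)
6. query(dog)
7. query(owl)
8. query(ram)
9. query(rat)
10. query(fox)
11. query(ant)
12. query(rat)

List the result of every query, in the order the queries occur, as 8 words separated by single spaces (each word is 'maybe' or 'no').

Answer: maybe maybe maybe maybe maybe maybe maybe maybe

Derivation:
Start: bits=00000000
Op 1: insert owl -> sets bits 0 2 -> bits=10100000
Op 2: insert dog -> sets bits 1 4 -> bits=11101000
Op 3: insert ant -> sets bits 1 -> bits=11101000
Op 4: query dog -> checks bit1=1, bit4=1 (all 1) -> maybe
Op 5: insert fox -> sets bits 0 7 -> bits=11101001
Op 6: query dog -> checks bit1=1, bit4=1 (all 1) -> maybe
Op 7: query owl -> checks bit0=1, bit2=1 (all 1) -> maybe
Op 8: query ram -> checks bit1=1, bit2=1 (all 1) -> maybe
Op 9: query rat -> checks bit1=1, bit4=1 (all 1) -> maybe
Op 10: query fox -> checks bit0=1, bit7=1 (all 1) -> maybe
Op 11: query ant -> checks bit1=1 (all 1) -> maybe
Op 12: query rat -> checks bit1=1, bit4=1 (all 1) -> maybe
Query results in order: maybe maybe maybe maybe maybe maybe maybe maybe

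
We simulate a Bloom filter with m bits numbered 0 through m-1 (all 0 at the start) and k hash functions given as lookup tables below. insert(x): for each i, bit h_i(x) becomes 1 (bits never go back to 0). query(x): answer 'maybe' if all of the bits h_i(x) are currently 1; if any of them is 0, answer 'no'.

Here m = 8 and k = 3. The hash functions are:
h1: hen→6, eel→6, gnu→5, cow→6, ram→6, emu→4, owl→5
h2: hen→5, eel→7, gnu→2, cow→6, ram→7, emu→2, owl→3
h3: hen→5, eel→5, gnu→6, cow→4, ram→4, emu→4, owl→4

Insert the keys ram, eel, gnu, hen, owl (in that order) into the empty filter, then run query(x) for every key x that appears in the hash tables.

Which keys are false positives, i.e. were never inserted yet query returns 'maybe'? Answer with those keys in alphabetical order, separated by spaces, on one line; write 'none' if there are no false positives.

Start: bits=00000000
After insert 'ram': sets bits 4 6 7 -> bits=00001011
After insert 'eel': sets bits 5 6 7 -> bits=00001111
After insert 'gnu': sets bits 2 5 6 -> bits=00101111
After insert 'hen': sets bits 5 6 -> bits=00101111
After insert 'owl': sets bits 3 4 5 -> bits=00111111
Not inserted: cow emu — query each against bits=00111111:
query cow: checks bit4=1, bit6=1 (all 1) -> maybe => FALSE POSITIVE
query emu: checks bit2=1, bit4=1 (all 1) -> maybe => FALSE POSITIVE
False positives (alphabetical): cow emu

Answer: cow emu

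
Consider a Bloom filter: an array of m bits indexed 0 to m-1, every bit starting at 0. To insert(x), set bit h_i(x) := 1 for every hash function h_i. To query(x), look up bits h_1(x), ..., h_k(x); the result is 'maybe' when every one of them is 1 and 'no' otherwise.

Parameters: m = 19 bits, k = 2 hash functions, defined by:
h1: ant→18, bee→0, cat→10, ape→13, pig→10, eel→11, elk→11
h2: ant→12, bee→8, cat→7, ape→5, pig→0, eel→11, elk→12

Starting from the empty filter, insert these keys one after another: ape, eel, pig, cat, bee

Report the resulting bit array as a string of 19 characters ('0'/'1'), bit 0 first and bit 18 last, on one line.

Start: bits=0000000000000000000
After insert 'ape': sets bits 5 13 -> bits=0000010000000100000
After insert 'eel': sets bits 11 -> bits=0000010000010100000
After insert 'pig': sets bits 0 10 -> bits=1000010000110100000
After insert 'cat': sets bits 7 10 -> bits=1000010100110100000
After insert 'bee': sets bits 0 8 -> bits=1000010110110100000

Answer: 1000010110110100000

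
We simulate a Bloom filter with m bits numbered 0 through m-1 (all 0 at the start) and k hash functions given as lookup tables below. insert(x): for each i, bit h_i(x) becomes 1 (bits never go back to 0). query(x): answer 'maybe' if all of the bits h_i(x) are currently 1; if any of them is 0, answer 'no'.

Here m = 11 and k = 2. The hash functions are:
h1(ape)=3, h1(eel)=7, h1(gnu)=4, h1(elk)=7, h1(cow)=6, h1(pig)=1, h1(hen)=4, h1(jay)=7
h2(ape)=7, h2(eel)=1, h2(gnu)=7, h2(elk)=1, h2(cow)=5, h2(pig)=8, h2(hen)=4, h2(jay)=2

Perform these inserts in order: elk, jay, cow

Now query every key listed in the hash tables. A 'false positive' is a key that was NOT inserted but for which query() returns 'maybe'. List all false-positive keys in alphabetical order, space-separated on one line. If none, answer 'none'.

Start: bits=00000000000
After insert 'elk': sets bits 1 7 -> bits=01000001000
After insert 'jay': sets bits 2 7 -> bits=01100001000
After insert 'cow': sets bits 5 6 -> bits=01100111000
Not inserted: ape eel gnu hen pig — query each against bits=01100111000:
query ape: checks bit3=0, bit7=1 (has a 0) -> no => not a false positive
query eel: checks bit1=1, bit7=1 (all 1) -> maybe => FALSE POSITIVE
query gnu: checks bit4=0, bit7=1 (has a 0) -> no => not a false positive
query hen: checks bit4=0 (has a 0) -> no => not a false positive
query pig: checks bit1=1, bit8=0 (has a 0) -> no => not a false positive
False positives (alphabetical): eel

Answer: eel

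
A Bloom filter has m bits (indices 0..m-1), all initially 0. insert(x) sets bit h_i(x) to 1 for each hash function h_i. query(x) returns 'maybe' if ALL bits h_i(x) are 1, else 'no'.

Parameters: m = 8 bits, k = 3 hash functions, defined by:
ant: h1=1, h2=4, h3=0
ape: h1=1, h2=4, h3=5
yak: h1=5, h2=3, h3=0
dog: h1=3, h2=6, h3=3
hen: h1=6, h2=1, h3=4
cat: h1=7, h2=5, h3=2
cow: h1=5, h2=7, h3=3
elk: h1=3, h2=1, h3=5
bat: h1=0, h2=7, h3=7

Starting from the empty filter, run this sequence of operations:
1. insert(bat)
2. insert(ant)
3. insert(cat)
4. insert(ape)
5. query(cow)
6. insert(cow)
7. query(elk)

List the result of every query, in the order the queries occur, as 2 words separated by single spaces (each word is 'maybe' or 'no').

Answer: no maybe

Derivation:
Start: bits=00000000
Op 1: insert bat -> sets bits 0 7 -> bits=10000001
Op 2: insert ant -> sets bits 0 1 4 -> bits=11001001
Op 3: insert cat -> sets bits 2 5 7 -> bits=11101101
Op 4: insert ape -> sets bits 1 4 5 -> bits=11101101
Op 5: query cow -> checks bit3=0, bit5=1, bit7=1 (has a 0) -> no
Op 6: insert cow -> sets bits 3 5 7 -> bits=11111101
Op 7: query elk -> checks bit1=1, bit3=1, bit5=1 (all 1) -> maybe
Query results in order: no maybe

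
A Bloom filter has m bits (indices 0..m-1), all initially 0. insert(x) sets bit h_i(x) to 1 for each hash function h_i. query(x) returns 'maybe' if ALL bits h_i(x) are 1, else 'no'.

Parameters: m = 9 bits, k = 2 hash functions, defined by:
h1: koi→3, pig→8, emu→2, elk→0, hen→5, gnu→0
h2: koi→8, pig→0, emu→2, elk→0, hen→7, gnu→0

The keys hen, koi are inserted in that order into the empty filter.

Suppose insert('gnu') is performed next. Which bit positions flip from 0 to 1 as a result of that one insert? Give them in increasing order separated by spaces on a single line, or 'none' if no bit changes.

Start: bits=000000000
After insert 'hen': sets bits 5 7 -> bits=000001010
After insert 'koi': sets bits 3 8 -> bits=000101011
insert 'gnu' would touch bits 0; currently bit0=0
Bits that are 0 among those (would change 0->1): 0

Answer: 0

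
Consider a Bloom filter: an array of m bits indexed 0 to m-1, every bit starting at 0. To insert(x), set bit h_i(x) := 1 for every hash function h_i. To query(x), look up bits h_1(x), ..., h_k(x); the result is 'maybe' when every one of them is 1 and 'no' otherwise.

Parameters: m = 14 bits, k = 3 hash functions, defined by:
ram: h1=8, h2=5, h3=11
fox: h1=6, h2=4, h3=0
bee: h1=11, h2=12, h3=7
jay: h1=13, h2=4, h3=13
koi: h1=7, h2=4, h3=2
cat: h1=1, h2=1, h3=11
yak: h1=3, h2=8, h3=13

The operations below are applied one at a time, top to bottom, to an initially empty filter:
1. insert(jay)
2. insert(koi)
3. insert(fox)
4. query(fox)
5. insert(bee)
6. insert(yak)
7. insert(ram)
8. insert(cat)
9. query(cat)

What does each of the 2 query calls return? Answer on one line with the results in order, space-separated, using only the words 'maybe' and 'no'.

Start: bits=00000000000000
Op 1: insert jay -> sets bits 4 13 -> bits=00001000000001
Op 2: insert koi -> sets bits 2 4 7 -> bits=00101001000001
Op 3: insert fox -> sets bits 0 4 6 -> bits=10101011000001
Op 4: query fox -> checks bit0=1, bit4=1, bit6=1 (all 1) -> maybe
Op 5: insert bee -> sets bits 7 11 12 -> bits=10101011000111
Op 6: insert yak -> sets bits 3 8 13 -> bits=10111011100111
Op 7: insert ram -> sets bits 5 8 11 -> bits=10111111100111
Op 8: insert cat -> sets bits 1 11 -> bits=11111111100111
Op 9: query cat -> checks bit1=1, bit11=1 (all 1) -> maybe
Query results in order: maybe maybe

Answer: maybe maybe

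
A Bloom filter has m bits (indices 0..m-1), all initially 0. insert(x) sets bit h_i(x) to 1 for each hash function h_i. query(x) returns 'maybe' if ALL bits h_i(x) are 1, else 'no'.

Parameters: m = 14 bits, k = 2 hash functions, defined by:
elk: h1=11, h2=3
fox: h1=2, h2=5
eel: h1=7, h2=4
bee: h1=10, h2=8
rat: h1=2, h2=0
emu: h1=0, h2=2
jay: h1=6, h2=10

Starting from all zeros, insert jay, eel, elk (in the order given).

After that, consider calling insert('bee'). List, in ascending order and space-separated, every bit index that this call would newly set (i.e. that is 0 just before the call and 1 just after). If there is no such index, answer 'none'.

Start: bits=00000000000000
After insert 'jay': sets bits 6 10 -> bits=00000010001000
After insert 'eel': sets bits 4 7 -> bits=00001011001000
After insert 'elk': sets bits 3 11 -> bits=00011011001100
insert 'bee' would touch bits 8 10; currently bit8=0, bit10=1
Bits that are 0 among those (would change 0->1): 8

Answer: 8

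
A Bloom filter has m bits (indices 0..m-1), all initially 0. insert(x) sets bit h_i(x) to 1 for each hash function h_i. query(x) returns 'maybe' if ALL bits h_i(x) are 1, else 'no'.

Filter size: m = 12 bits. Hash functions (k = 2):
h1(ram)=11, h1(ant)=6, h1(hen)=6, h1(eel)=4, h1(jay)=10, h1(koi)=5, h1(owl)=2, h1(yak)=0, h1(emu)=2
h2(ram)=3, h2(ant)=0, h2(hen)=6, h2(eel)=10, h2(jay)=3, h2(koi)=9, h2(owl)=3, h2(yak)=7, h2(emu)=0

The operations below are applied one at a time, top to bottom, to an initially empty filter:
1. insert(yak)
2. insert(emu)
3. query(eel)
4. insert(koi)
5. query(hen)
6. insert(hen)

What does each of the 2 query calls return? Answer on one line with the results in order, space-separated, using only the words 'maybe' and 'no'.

Answer: no no

Derivation:
Start: bits=000000000000
Op 1: insert yak -> sets bits 0 7 -> bits=100000010000
Op 2: insert emu -> sets bits 0 2 -> bits=101000010000
Op 3: query eel -> checks bit4=0, bit10=0 (has a 0) -> no
Op 4: insert koi -> sets bits 5 9 -> bits=101001010100
Op 5: query hen -> checks bit6=0 (has a 0) -> no
Op 6: insert hen -> sets bits 6 -> bits=101001110100
Query results in order: no no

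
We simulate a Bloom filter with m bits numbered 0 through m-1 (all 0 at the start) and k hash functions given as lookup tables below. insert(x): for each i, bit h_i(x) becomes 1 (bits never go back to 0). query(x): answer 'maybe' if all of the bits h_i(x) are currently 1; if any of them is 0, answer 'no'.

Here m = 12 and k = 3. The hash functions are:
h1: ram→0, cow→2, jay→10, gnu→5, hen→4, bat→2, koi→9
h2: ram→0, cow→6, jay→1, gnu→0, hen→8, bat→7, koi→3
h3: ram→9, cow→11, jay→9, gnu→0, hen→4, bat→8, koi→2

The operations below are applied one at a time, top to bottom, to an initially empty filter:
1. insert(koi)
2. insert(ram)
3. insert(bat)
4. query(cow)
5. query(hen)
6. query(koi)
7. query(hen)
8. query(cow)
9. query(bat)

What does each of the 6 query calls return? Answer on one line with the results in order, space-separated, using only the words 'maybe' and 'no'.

Start: bits=000000000000
Op 1: insert koi -> sets bits 2 3 9 -> bits=001100000100
Op 2: insert ram -> sets bits 0 9 -> bits=101100000100
Op 3: insert bat -> sets bits 2 7 8 -> bits=101100011100
Op 4: query cow -> checks bit2=1, bit6=0, bit11=0 (has a 0) -> no
Op 5: query hen -> checks bit4=0, bit8=1 (has a 0) -> no
Op 6: query koi -> checks bit2=1, bit3=1, bit9=1 (all 1) -> maybe
Op 7: query hen -> checks bit4=0, bit8=1 (has a 0) -> no
Op 8: query cow -> checks bit2=1, bit6=0, bit11=0 (has a 0) -> no
Op 9: query bat -> checks bit2=1, bit7=1, bit8=1 (all 1) -> maybe
Query results in order: no no maybe no no maybe

Answer: no no maybe no no maybe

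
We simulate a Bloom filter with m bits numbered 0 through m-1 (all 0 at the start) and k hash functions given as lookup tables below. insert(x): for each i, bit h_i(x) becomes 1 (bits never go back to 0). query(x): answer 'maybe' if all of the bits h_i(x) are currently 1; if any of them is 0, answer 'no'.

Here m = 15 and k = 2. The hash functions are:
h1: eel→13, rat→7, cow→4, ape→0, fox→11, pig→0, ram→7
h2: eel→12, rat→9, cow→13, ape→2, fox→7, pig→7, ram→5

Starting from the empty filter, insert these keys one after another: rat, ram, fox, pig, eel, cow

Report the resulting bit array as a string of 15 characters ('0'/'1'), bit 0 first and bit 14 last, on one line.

Answer: 100011010101110

Derivation:
Start: bits=000000000000000
After insert 'rat': sets bits 7 9 -> bits=000000010100000
After insert 'ram': sets bits 5 7 -> bits=000001010100000
After insert 'fox': sets bits 7 11 -> bits=000001010101000
After insert 'pig': sets bits 0 7 -> bits=100001010101000
After insert 'eel': sets bits 12 13 -> bits=100001010101110
After insert 'cow': sets bits 4 13 -> bits=100011010101110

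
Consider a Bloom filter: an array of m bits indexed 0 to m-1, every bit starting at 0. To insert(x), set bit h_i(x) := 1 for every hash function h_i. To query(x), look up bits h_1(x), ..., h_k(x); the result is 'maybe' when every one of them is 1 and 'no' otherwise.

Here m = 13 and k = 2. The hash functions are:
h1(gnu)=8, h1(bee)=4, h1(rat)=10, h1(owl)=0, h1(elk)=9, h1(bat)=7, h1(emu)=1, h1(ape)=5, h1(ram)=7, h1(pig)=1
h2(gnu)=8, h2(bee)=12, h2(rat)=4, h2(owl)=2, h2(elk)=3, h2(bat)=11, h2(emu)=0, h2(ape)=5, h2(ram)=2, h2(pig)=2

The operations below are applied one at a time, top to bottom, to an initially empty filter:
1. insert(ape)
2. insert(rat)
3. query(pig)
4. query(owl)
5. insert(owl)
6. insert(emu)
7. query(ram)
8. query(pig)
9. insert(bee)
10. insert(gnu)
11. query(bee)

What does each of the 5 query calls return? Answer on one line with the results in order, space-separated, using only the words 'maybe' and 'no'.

Answer: no no no maybe maybe

Derivation:
Start: bits=0000000000000
Op 1: insert ape -> sets bits 5 -> bits=0000010000000
Op 2: insert rat -> sets bits 4 10 -> bits=0000110000100
Op 3: query pig -> checks bit1=0, bit2=0 (has a 0) -> no
Op 4: query owl -> checks bit0=0, bit2=0 (has a 0) -> no
Op 5: insert owl -> sets bits 0 2 -> bits=1010110000100
Op 6: insert emu -> sets bits 0 1 -> bits=1110110000100
Op 7: query ram -> checks bit2=1, bit7=0 (has a 0) -> no
Op 8: query pig -> checks bit1=1, bit2=1 (all 1) -> maybe
Op 9: insert bee -> sets bits 4 12 -> bits=1110110000101
Op 10: insert gnu -> sets bits 8 -> bits=1110110010101
Op 11: query bee -> checks bit4=1, bit12=1 (all 1) -> maybe
Query results in order: no no no maybe maybe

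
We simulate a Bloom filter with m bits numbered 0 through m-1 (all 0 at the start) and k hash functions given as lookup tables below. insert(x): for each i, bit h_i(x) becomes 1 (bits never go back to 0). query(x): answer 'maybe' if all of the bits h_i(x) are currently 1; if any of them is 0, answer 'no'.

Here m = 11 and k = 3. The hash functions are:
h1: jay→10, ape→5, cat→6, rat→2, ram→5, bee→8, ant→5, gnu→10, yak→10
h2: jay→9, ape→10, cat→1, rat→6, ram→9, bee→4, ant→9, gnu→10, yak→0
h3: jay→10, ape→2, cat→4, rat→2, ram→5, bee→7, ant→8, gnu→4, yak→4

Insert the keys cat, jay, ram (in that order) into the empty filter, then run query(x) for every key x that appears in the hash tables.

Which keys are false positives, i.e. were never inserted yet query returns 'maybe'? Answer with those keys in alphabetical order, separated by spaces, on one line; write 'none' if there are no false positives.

Answer: gnu

Derivation:
Start: bits=00000000000
After insert 'cat': sets bits 1 4 6 -> bits=01001010000
After insert 'jay': sets bits 9 10 -> bits=01001010011
After insert 'ram': sets bits 5 9 -> bits=01001110011
Not inserted: ant ape bee gnu rat yak — query each against bits=01001110011:
query ant: checks bit5=1, bit8=0, bit9=1 (has a 0) -> no => not a false positive
query ape: checks bit2=0, bit5=1, bit10=1 (has a 0) -> no => not a false positive
query bee: checks bit4=1, bit7=0, bit8=0 (has a 0) -> no => not a false positive
query gnu: checks bit4=1, bit10=1 (all 1) -> maybe => FALSE POSITIVE
query rat: checks bit2=0, bit6=1 (has a 0) -> no => not a false positive
query yak: checks bit0=0, bit4=1, bit10=1 (has a 0) -> no => not a false positive
False positives (alphabetical): gnu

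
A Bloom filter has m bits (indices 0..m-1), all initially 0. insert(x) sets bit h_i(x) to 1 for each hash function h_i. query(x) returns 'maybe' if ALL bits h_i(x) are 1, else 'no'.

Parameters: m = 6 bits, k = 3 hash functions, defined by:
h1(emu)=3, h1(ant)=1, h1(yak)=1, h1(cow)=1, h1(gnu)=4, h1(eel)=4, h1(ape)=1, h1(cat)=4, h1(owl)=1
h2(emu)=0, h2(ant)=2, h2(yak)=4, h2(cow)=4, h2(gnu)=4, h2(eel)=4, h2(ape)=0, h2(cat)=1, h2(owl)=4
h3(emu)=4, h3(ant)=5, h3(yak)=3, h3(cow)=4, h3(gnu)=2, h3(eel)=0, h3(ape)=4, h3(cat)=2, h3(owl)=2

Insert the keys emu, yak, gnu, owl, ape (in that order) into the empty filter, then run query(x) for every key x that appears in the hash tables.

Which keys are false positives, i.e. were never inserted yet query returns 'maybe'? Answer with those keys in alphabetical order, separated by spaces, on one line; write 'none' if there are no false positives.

Start: bits=000000
After insert 'emu': sets bits 0 3 4 -> bits=100110
After insert 'yak': sets bits 1 3 4 -> bits=110110
After insert 'gnu': sets bits 2 4 -> bits=111110
After insert 'owl': sets bits 1 2 4 -> bits=111110
After insert 'ape': sets bits 0 1 4 -> bits=111110
Not inserted: ant cat cow eel — query each against bits=111110:
query ant: checks bit1=1, bit2=1, bit5=0 (has a 0) -> no => not a false positive
query cat: checks bit1=1, bit2=1, bit4=1 (all 1) -> maybe => FALSE POSITIVE
query cow: checks bit1=1, bit4=1 (all 1) -> maybe => FALSE POSITIVE
query eel: checks bit0=1, bit4=1 (all 1) -> maybe => FALSE POSITIVE
False positives (alphabetical): cat cow eel

Answer: cat cow eel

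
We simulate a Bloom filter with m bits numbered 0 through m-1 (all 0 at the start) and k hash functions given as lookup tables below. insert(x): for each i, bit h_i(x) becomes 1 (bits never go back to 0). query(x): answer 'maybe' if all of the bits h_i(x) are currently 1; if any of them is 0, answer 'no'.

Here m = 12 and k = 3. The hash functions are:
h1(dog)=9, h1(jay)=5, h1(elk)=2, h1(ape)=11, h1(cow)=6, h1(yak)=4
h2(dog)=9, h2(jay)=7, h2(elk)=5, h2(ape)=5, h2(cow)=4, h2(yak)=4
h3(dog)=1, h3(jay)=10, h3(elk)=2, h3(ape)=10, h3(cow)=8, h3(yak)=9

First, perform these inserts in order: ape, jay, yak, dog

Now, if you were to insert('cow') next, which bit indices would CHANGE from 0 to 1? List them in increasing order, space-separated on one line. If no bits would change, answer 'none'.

Start: bits=000000000000
After insert 'ape': sets bits 5 10 11 -> bits=000001000011
After insert 'jay': sets bits 5 7 10 -> bits=000001010011
After insert 'yak': sets bits 4 9 -> bits=000011010111
After insert 'dog': sets bits 1 9 -> bits=010011010111
insert 'cow' would touch bits 4 6 8; currently bit4=1, bit6=0, bit8=0
Bits that are 0 among those (would change 0->1): 6 8

Answer: 6 8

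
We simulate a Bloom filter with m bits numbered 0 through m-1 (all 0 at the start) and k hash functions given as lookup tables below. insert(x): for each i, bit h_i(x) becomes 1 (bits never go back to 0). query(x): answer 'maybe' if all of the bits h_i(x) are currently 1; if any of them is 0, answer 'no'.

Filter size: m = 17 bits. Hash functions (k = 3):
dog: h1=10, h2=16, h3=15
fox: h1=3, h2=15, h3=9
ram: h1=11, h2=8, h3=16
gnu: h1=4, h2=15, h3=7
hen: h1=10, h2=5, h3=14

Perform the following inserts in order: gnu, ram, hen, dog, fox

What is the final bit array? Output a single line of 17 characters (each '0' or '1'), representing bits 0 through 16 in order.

Answer: 00011101111100111

Derivation:
Start: bits=00000000000000000
After insert 'gnu': sets bits 4 7 15 -> bits=00001001000000010
After insert 'ram': sets bits 8 11 16 -> bits=00001001100100011
After insert 'hen': sets bits 5 10 14 -> bits=00001101101100111
After insert 'dog': sets bits 10 15 16 -> bits=00001101101100111
After insert 'fox': sets bits 3 9 15 -> bits=00011101111100111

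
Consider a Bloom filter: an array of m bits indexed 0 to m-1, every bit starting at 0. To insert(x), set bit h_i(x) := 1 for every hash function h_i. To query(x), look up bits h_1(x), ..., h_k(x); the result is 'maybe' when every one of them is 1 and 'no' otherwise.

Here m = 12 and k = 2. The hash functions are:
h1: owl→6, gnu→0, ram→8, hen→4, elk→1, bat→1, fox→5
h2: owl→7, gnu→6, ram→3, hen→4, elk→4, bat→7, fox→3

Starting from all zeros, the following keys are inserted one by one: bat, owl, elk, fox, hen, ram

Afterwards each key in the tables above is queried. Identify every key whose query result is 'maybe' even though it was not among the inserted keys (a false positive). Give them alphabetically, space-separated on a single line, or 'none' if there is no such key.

Start: bits=000000000000
After insert 'bat': sets bits 1 7 -> bits=010000010000
After insert 'owl': sets bits 6 7 -> bits=010000110000
After insert 'elk': sets bits 1 4 -> bits=010010110000
After insert 'fox': sets bits 3 5 -> bits=010111110000
After insert 'hen': sets bits 4 -> bits=010111110000
After insert 'ram': sets bits 3 8 -> bits=010111111000
Not inserted: gnu — query each against bits=010111111000:
query gnu: checks bit0=0, bit6=1 (has a 0) -> no => not a false positive
False positives (alphabetical): none

Answer: none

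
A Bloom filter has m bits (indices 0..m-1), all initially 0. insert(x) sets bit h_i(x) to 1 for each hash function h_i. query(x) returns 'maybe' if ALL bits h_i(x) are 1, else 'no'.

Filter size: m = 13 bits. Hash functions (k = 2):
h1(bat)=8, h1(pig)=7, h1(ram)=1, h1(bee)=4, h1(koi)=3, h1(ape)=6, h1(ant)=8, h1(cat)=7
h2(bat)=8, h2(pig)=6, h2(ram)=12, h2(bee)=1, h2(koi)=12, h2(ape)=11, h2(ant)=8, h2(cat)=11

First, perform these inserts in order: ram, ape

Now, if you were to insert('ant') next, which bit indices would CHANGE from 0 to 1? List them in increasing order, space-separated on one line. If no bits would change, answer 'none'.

Start: bits=0000000000000
After insert 'ram': sets bits 1 12 -> bits=0100000000001
After insert 'ape': sets bits 6 11 -> bits=0100001000011
insert 'ant' would touch bits 8; currently bit8=0
Bits that are 0 among those (would change 0->1): 8

Answer: 8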